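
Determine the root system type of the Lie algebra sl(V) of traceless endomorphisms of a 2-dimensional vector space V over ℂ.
This is sl(2), which has dimension 2^2 - 1 = 3 and rank 2 - 1 = 1 (a Cartan subalgebra is the diagonal traceless matrices). In the classification of classical Lie algebras, the special linear algebra sl(n+1) has type A_n; here n = 1, so the Dynkin diagram is a chain of 1 nodes with single edges (A_1). Hence the type is A_1.

type A_1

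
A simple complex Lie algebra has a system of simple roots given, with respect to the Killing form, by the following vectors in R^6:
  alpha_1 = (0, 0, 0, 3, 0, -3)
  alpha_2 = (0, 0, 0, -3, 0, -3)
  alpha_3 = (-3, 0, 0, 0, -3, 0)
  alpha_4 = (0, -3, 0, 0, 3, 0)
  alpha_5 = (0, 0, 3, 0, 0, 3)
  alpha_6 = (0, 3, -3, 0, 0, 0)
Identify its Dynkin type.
D6

Compute the Cartan integers a_ij = 2(alpha_i, alpha_j)/(alpha_j, alpha_j); the resulting 6x6 Cartan matrix is
[[2, 0, 0, 0, -1, 0], [0, 2, 0, 0, -1, 0], [0, 0, 2, -1, 0, 0], [0, 0, -1, 2, 0, -1], [-1, -1, 0, 0, 2, -1], [0, 0, 0, -1, -1, 2]].
All simple roots have the same length, so the diagram is simply laced. The associated Dynkin diagram is a chain of 4 nodes with a fork of two nodes at one end (D_6), so the type is D_6 (the algebra so(12)).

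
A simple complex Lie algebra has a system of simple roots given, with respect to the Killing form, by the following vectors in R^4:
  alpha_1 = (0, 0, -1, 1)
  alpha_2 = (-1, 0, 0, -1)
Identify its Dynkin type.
A_2 (sl(3))

Compute the Cartan integers a_ij = 2(alpha_i, alpha_j)/(alpha_j, alpha_j); the resulting 2x2 Cartan matrix is
[[2, -1], [-1, 2]].
All simple roots have the same length, so the diagram is simply laced. The associated Dynkin diagram is a chain of 2 nodes with single edges (A_2), so the type is A_2 (the algebra sl(3)).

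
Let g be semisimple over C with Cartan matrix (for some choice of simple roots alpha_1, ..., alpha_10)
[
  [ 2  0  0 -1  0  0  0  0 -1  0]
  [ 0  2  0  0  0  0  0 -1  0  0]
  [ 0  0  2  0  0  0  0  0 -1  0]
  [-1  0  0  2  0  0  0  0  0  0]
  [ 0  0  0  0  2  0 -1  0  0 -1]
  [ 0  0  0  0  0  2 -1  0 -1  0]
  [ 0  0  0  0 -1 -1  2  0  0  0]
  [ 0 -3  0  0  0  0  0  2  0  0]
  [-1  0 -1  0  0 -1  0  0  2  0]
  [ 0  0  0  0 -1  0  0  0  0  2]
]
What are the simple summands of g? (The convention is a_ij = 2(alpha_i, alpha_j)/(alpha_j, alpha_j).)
E_8 + G_2

The diagram associated to this matrix has two connected components: the simple roots {alpha_1, alpha_3, alpha_4, alpha_5, alpha_6, alpha_7, alpha_9, alpha_10} form a chain of 7 nodes with one extra node attached to the third node from one end (E_8), and {alpha_2, alpha_8} form two nodes joined by a triple edge (G_2). A semisimple Lie algebra decomposes uniquely as the direct sum of simple ideals, one per connected component of its Dynkin diagram, so g ≅ E_8 ⊕ G_2 (dimension 248 + 14 = 262).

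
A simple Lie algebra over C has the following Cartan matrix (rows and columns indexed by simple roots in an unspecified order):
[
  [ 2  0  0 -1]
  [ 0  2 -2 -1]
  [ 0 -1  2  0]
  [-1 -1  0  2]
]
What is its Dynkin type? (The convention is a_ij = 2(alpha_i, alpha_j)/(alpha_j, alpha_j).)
type B_4

The matrix has rank 4 with 2's on the diagonal. Reading the off-diagonal entries as Dynkin edges (a single edge where a_ij = a_ji = -1; a double or triple edge where a_ij * a_ji = 2 or 3), the diagram is a chain of 4 nodes with a double edge at one end; the terminal node there is the unique short simple root (B_4). One simple-root ordering that puts it in standard form is (alpha_1, alpha_4, alpha_2, alpha_3). So the algebra is type B_4, i.e. so(9).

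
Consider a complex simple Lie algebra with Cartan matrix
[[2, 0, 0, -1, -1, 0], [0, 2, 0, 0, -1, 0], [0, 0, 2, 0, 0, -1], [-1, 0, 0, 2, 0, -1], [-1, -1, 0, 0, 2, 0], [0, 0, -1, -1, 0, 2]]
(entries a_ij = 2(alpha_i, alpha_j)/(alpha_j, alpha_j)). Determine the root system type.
The matrix has rank 6 with 2's on the diagonal. Reading the off-diagonal entries as Dynkin edges (a single edge where a_ij = a_ji = -1; a double or triple edge where a_ij * a_ji = 2 or 3), the diagram is a chain of 6 nodes with single edges (A_6). One simple-root ordering that puts it in standard form is (alpha_3, alpha_6, alpha_4, alpha_1, alpha_5, alpha_2). So the algebra is type A_6, i.e. sl(7).

A_6 (sl(7))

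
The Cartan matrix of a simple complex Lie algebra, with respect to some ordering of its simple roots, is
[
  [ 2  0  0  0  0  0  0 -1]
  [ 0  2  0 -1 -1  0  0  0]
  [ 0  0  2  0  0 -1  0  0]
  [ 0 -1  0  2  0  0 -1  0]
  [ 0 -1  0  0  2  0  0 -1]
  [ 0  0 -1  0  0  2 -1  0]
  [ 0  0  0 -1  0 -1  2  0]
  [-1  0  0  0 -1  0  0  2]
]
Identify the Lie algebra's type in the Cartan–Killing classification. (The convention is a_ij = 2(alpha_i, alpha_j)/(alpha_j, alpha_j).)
The matrix has rank 8 with 2's on the diagonal. Reading the off-diagonal entries as Dynkin edges (a single edge where a_ij = a_ji = -1; a double or triple edge where a_ij * a_ji = 2 or 3), the diagram is a chain of 8 nodes with single edges (A_8). One simple-root ordering that puts it in standard form is (alpha_1, alpha_8, alpha_5, alpha_2, alpha_4, alpha_7, alpha_6, alpha_3). So the algebra is type A_8, i.e. sl(9).

A_8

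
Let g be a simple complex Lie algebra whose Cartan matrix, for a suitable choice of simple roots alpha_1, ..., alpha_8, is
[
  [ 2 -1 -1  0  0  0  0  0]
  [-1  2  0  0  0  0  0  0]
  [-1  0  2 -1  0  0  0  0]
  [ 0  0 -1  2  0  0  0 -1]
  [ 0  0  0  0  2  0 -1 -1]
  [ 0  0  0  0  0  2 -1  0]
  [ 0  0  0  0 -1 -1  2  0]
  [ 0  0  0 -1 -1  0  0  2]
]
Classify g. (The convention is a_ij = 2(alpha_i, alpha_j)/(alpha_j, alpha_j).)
The matrix has rank 8 with 2's on the diagonal. Reading the off-diagonal entries as Dynkin edges (a single edge where a_ij = a_ji = -1; a double or triple edge where a_ij * a_ji = 2 or 3), the diagram is a chain of 8 nodes with single edges (A_8). One simple-root ordering that puts it in standard form is (alpha_2, alpha_1, alpha_3, alpha_4, alpha_8, alpha_5, alpha_7, alpha_6). So the algebra is type A_8, i.e. sl(9).

A_8 (sl(9))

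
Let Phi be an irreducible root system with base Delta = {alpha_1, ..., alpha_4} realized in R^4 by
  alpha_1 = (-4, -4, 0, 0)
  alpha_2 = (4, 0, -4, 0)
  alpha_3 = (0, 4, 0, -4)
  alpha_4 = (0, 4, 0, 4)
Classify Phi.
type D_4

Compute the Cartan integers a_ij = 2(alpha_i, alpha_j)/(alpha_j, alpha_j); the resulting 4x4 Cartan matrix is
[[2, -1, -1, -1], [-1, 2, 0, 0], [-1, 0, 2, 0], [-1, 0, 0, 2]].
All simple roots have the same length, so the diagram is simply laced. The associated Dynkin diagram is a chain of 2 nodes with a fork of two nodes at one end (D_4), so the type is D_4 (the algebra so(8)).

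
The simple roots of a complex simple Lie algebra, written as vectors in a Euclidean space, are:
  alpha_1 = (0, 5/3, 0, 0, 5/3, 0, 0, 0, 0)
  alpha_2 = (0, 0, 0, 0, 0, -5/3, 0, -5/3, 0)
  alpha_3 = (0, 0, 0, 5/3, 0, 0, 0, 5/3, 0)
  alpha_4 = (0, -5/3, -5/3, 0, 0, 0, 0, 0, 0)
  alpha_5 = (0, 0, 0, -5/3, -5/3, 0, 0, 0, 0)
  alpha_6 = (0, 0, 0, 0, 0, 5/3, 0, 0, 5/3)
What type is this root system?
A_6

Compute the Cartan integers a_ij = 2(alpha_i, alpha_j)/(alpha_j, alpha_j); the resulting 6x6 Cartan matrix is
[[2, 0, 0, -1, -1, 0], [0, 2, -1, 0, 0, -1], [0, -1, 2, 0, -1, 0], [-1, 0, 0, 2, 0, 0], [-1, 0, -1, 0, 2, 0], [0, -1, 0, 0, 0, 2]].
All simple roots have the same length, so the diagram is simply laced. The associated Dynkin diagram is a chain of 6 nodes with single edges (A_6), so the type is A_6 (the algebra sl(7)).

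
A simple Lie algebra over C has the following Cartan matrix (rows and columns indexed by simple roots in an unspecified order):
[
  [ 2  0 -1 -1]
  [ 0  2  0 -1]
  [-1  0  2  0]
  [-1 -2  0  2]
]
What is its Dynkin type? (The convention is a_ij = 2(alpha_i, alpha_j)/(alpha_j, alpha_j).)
The matrix has rank 4 with 2's on the diagonal. Reading the off-diagonal entries as Dynkin edges (a single edge where a_ij = a_ji = -1; a double or triple edge where a_ij * a_ji = 2 or 3), the diagram is a chain of 4 nodes with a double edge at one end; the terminal node there is the unique short simple root (B_4). One simple-root ordering that puts it in standard form is (alpha_3, alpha_1, alpha_4, alpha_2). So the algebra is type B_4, i.e. so(9).

type B_4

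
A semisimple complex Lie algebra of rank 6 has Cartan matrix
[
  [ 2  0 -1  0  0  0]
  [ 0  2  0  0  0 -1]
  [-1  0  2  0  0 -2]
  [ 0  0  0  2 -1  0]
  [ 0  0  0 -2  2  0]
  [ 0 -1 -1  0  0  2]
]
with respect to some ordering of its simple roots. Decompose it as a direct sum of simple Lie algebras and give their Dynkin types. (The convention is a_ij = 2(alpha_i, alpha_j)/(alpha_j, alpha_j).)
The diagram associated to this matrix has two connected components: the simple roots {alpha_4, alpha_5} form a chain of 2 nodes with a double edge at one end; the terminal node there is the unique short simple root (B_2), and {alpha_1, alpha_2, alpha_3, alpha_6} form a chain of 4 nodes with a double edge between the middle two (F_4). A semisimple Lie algebra decomposes uniquely as the direct sum of simple ideals, one per connected component of its Dynkin diagram, so g ≅ B_2 ⊕ F_4 (dimension 10 + 52 = 62).

type B_2 + type F_4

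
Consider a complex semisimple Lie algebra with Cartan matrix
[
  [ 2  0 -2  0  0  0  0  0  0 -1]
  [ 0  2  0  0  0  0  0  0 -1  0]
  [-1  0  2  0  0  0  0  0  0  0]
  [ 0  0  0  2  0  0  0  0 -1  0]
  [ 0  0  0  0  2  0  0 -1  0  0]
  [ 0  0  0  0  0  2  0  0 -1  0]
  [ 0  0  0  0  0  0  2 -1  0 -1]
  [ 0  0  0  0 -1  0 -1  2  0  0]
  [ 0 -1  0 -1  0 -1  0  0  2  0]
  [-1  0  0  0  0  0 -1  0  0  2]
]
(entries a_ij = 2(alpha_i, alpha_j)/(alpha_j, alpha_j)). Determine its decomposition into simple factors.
The diagram associated to this matrix has two connected components: the simple roots {alpha_1, alpha_3, alpha_5, alpha_7, alpha_8, alpha_10} form a chain of 6 nodes with a double edge at one end; the terminal node there is the unique short simple root (B_6), and {alpha_2, alpha_4, alpha_6, alpha_9} form a chain of 2 nodes with a fork of two nodes at one end (D_4). A semisimple Lie algebra decomposes uniquely as the direct sum of simple ideals, one per connected component of its Dynkin diagram, so g ≅ B_6 ⊕ D_4 (dimension 78 + 28 = 106).

B_6 ⊕ D_4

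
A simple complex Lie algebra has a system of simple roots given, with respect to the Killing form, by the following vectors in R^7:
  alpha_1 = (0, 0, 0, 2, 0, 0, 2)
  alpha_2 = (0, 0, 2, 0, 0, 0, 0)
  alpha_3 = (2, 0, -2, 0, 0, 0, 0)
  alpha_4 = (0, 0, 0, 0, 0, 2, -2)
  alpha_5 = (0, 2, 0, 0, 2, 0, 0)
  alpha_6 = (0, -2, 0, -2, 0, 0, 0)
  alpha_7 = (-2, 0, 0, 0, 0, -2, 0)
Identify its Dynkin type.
Compute the Cartan integers a_ij = 2(alpha_i, alpha_j)/(alpha_j, alpha_j); the resulting 7x7 Cartan matrix is
[[2, 0, 0, -1, 0, -1, 0], [0, 2, -1, 0, 0, 0, 0], [0, -2, 2, 0, 0, 0, -1], [-1, 0, 0, 2, 0, 0, -1], [0, 0, 0, 0, 2, -1, 0], [-1, 0, 0, 0, -1, 2, 0], [0, 0, -1, -1, 0, 0, 2]].
The roots have two lengths (squared-length ratio 2:1); the short ones are alpha_{2}. The associated Dynkin diagram is a chain of 7 nodes with a double edge at one end; the terminal node there is the unique short simple root (B_7), so the type is B_7 (the algebra so(15)).

B_7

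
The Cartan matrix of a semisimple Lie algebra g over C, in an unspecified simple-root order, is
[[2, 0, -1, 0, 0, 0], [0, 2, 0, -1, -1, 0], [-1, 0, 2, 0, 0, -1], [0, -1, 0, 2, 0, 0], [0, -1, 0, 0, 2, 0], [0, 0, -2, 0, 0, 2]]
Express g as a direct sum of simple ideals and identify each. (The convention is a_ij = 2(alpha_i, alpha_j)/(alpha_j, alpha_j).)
The diagram associated to this matrix has two connected components: the simple roots {alpha_2, alpha_4, alpha_5} form a chain of 3 nodes with single edges (A_3), and {alpha_1, alpha_3, alpha_6} form a chain of 3 nodes with a double edge at one end; the terminal node there is the unique long simple root (C_3). A semisimple Lie algebra decomposes uniquely as the direct sum of simple ideals, one per connected component of its Dynkin diagram, so g ≅ A_3 ⊕ C_3 (dimension 15 + 21 = 36).

A_3 (sl(4)) ⊕ C_3 (sp(6))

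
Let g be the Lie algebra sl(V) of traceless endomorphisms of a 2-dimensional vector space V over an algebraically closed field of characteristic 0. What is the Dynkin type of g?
This is sl(2), which has dimension 2^2 - 1 = 3 and rank 2 - 1 = 1 (a Cartan subalgebra is the diagonal traceless matrices). In the classification of classical Lie algebras, the special linear algebra sl(n+1) has type A_n; here n = 1, so the Dynkin diagram is a chain of 1 nodes with single edges (A_1). Hence the type is A_1.

A1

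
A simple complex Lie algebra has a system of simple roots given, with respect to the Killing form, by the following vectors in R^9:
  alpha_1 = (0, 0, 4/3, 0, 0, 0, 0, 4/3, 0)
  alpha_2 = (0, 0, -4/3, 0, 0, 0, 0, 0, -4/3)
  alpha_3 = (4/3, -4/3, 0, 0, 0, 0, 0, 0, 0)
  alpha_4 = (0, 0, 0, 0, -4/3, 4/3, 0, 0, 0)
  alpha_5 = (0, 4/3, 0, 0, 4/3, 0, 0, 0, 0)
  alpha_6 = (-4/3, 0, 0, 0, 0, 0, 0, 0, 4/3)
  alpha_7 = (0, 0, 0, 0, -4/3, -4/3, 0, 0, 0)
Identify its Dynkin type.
D_7

Compute the Cartan integers a_ij = 2(alpha_i, alpha_j)/(alpha_j, alpha_j); the resulting 7x7 Cartan matrix is
[[2, -1, 0, 0, 0, 0, 0], [-1, 2, 0, 0, 0, -1, 0], [0, 0, 2, 0, -1, -1, 0], [0, 0, 0, 2, -1, 0, 0], [0, 0, -1, -1, 2, 0, -1], [0, -1, -1, 0, 0, 2, 0], [0, 0, 0, 0, -1, 0, 2]].
All simple roots have the same length, so the diagram is simply laced. The associated Dynkin diagram is a chain of 5 nodes with a fork of two nodes at one end (D_7), so the type is D_7 (the algebra so(14)).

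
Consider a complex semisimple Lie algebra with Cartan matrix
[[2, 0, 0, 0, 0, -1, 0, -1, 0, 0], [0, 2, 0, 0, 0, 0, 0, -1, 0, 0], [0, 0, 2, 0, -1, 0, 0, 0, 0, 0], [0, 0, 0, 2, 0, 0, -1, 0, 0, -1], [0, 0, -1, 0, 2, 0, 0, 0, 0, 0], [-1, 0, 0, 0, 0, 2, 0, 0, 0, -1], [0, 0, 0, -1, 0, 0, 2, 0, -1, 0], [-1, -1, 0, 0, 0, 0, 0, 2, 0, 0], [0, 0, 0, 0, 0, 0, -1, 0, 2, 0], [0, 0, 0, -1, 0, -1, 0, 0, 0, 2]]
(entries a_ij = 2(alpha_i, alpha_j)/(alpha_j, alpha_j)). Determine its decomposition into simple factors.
type A_2 + type A_8

The diagram associated to this matrix has two connected components: the simple roots {alpha_3, alpha_5} form a chain of 2 nodes with single edges (A_2), and {alpha_1, alpha_2, alpha_4, alpha_6, alpha_7, alpha_8, alpha_9, alpha_10} form a chain of 8 nodes with single edges (A_8). A semisimple Lie algebra decomposes uniquely as the direct sum of simple ideals, one per connected component of its Dynkin diagram, so g ≅ A_2 ⊕ A_8 (dimension 8 + 80 = 88).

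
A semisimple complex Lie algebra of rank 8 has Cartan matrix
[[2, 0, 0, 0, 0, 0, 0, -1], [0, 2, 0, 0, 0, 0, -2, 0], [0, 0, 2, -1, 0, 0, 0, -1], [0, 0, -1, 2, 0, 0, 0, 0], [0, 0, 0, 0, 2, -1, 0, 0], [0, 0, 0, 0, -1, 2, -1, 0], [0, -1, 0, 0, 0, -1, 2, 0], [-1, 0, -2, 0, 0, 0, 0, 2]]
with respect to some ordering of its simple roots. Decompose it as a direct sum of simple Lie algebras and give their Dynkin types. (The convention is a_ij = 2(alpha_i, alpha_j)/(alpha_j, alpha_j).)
C4 + F4

The diagram associated to this matrix has two connected components: the simple roots {alpha_2, alpha_5, alpha_6, alpha_7} form a chain of 4 nodes with a double edge at one end; the terminal node there is the unique long simple root (C_4), and {alpha_1, alpha_3, alpha_4, alpha_8} form a chain of 4 nodes with a double edge between the middle two (F_4). A semisimple Lie algebra decomposes uniquely as the direct sum of simple ideals, one per connected component of its Dynkin diagram, so g ≅ C_4 ⊕ F_4 (dimension 36 + 52 = 88).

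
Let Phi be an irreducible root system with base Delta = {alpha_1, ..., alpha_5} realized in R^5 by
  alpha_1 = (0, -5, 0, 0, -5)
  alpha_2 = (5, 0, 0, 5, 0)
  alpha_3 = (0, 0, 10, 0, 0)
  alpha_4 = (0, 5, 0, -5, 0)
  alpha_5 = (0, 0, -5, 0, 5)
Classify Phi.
C_5

Compute the Cartan integers a_ij = 2(alpha_i, alpha_j)/(alpha_j, alpha_j); the resulting 5x5 Cartan matrix is
[[2, 0, 0, -1, -1], [0, 2, 0, -1, 0], [0, 0, 2, 0, -2], [-1, -1, 0, 2, 0], [-1, 0, -1, 0, 2]].
The roots have two lengths (squared-length ratio 2:1); the short ones are alpha_{1,2,4,5}. The associated Dynkin diagram is a chain of 5 nodes with a double edge at one end; the terminal node there is the unique long simple root (C_5), so the type is C_5 (the algebra sp(10)).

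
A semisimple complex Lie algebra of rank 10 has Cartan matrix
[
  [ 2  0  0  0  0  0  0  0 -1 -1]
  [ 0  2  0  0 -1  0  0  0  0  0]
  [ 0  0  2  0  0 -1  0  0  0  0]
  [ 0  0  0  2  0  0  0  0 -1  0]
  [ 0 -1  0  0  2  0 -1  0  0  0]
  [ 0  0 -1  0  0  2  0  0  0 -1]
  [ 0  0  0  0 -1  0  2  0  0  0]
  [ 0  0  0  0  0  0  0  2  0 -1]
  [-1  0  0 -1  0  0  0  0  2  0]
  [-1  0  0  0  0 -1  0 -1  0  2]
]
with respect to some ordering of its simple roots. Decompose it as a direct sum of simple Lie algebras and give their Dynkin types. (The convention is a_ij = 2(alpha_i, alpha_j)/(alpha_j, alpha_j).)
A_3 (sl(4)) + E_7

The diagram associated to this matrix has two connected components: the simple roots {alpha_2, alpha_5, alpha_7} form a chain of 3 nodes with single edges (A_3), and {alpha_1, alpha_3, alpha_4, alpha_6, alpha_8, alpha_9, alpha_10} form a chain of 6 nodes with one extra node attached to the third node from one end (E_7). A semisimple Lie algebra decomposes uniquely as the direct sum of simple ideals, one per connected component of its Dynkin diagram, so g ≅ A_3 ⊕ E_7 (dimension 15 + 133 = 148).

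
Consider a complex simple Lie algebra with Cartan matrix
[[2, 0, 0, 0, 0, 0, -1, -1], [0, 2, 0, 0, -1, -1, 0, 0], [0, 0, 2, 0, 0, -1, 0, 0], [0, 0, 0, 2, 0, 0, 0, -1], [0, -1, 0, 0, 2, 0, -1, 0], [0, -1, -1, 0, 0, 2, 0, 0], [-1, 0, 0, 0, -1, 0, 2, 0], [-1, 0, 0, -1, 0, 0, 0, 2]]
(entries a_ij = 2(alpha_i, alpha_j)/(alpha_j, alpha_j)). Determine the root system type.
A_8 (sl(9))

The matrix has rank 8 with 2's on the diagonal. Reading the off-diagonal entries as Dynkin edges (a single edge where a_ij = a_ji = -1; a double or triple edge where a_ij * a_ji = 2 or 3), the diagram is a chain of 8 nodes with single edges (A_8). One simple-root ordering that puts it in standard form is (alpha_4, alpha_8, alpha_1, alpha_7, alpha_5, alpha_2, alpha_6, alpha_3). So the algebra is type A_8, i.e. sl(9).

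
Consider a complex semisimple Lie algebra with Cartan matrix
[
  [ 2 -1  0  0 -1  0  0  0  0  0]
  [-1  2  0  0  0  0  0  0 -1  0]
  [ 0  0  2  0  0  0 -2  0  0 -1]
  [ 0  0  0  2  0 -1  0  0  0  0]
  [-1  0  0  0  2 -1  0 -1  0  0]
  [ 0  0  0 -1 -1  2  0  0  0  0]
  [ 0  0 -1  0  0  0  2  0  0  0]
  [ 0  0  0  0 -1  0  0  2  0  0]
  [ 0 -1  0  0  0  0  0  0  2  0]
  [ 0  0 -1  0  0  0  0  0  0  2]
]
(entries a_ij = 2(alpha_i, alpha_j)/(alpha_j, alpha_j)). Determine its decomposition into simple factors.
The diagram associated to this matrix has two connected components: the simple roots {alpha_3, alpha_7, alpha_10} form a chain of 3 nodes with a double edge at one end; the terminal node there is the unique short simple root (B_3), and {alpha_1, alpha_2, alpha_4, alpha_5, alpha_6, alpha_8, alpha_9} form a chain of 6 nodes with one extra node attached to the third node from one end (E_7). A semisimple Lie algebra decomposes uniquely as the direct sum of simple ideals, one per connected component of its Dynkin diagram, so g ≅ B_3 ⊕ E_7 (dimension 21 + 133 = 154).

type B_3 ⊕ type E_7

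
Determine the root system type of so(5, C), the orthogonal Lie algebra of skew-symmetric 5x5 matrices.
B2

This is so(5) with 5 odd, which has dimension 5(5-1)/2 = 10 and rank (5-1)/2 = 2. In the classification of classical Lie algebras, the orthogonal algebra so(2n+1) in an odd number of variables has type B_n; here n = 2, so the Dynkin diagram is a chain of 2 nodes with a double edge at one end; the terminal node there is the unique short simple root (B_2). Hence the type is B_2.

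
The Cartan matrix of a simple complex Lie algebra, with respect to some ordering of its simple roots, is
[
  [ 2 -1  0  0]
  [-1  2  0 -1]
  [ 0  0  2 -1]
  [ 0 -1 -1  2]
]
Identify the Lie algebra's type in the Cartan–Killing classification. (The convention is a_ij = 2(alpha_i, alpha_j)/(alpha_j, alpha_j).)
A_4

The matrix has rank 4 with 2's on the diagonal. Reading the off-diagonal entries as Dynkin edges (a single edge where a_ij = a_ji = -1; a double or triple edge where a_ij * a_ji = 2 or 3), the diagram is a chain of 4 nodes with single edges (A_4). One simple-root ordering that puts it in standard form is (alpha_3, alpha_4, alpha_2, alpha_1). So the algebra is type A_4, i.e. sl(5).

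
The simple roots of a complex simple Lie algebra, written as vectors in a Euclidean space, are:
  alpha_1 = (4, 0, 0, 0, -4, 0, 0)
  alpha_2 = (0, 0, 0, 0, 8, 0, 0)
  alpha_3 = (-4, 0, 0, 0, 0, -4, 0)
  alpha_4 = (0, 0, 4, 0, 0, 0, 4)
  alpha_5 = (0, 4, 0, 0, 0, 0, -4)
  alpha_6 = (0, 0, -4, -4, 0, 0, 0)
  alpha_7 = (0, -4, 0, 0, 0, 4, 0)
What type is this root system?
C_7 (sp(14))

Compute the Cartan integers a_ij = 2(alpha_i, alpha_j)/(alpha_j, alpha_j); the resulting 7x7 Cartan matrix is
[[2, -1, -1, 0, 0, 0, 0], [-2, 2, 0, 0, 0, 0, 0], [-1, 0, 2, 0, 0, 0, -1], [0, 0, 0, 2, -1, -1, 0], [0, 0, 0, -1, 2, 0, -1], [0, 0, 0, -1, 0, 2, 0], [0, 0, -1, 0, -1, 0, 2]].
The roots have two lengths (squared-length ratio 2:1); the short ones are alpha_{1,3,4,5,6,7}. The associated Dynkin diagram is a chain of 7 nodes with a double edge at one end; the terminal node there is the unique long simple root (C_7), so the type is C_7 (the algebra sp(14)).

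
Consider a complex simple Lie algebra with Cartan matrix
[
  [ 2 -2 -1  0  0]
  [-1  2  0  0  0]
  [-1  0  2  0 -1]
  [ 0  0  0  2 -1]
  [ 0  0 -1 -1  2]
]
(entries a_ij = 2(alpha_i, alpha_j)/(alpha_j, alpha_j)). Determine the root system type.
type B_5

The matrix has rank 5 with 2's on the diagonal. Reading the off-diagonal entries as Dynkin edges (a single edge where a_ij = a_ji = -1; a double or triple edge where a_ij * a_ji = 2 or 3), the diagram is a chain of 5 nodes with a double edge at one end; the terminal node there is the unique short simple root (B_5). One simple-root ordering that puts it in standard form is (alpha_4, alpha_5, alpha_3, alpha_1, alpha_2). So the algebra is type B_5, i.e. so(11).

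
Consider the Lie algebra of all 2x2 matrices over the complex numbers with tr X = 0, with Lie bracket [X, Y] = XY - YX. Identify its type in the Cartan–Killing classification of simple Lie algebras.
A_1

This is sl(2), which has dimension 2^2 - 1 = 3 and rank 2 - 1 = 1 (a Cartan subalgebra is the diagonal traceless matrices). In the classification of classical Lie algebras, the special linear algebra sl(n+1) has type A_n; here n = 1, so the Dynkin diagram is a chain of 1 nodes with single edges (A_1). Hence the type is A_1.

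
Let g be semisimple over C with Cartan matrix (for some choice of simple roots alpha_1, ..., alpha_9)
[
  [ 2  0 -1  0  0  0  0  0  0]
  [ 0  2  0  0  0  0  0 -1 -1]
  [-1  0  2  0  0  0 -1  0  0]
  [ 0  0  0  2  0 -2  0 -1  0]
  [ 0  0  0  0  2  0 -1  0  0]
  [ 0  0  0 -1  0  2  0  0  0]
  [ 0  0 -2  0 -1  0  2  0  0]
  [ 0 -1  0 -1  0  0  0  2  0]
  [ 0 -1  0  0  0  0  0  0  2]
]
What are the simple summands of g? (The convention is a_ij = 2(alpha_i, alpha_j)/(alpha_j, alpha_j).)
B5 + F4

The diagram associated to this matrix has two connected components: the simple roots {alpha_2, alpha_4, alpha_6, alpha_8, alpha_9} form a chain of 5 nodes with a double edge at one end; the terminal node there is the unique short simple root (B_5), and {alpha_1, alpha_3, alpha_5, alpha_7} form a chain of 4 nodes with a double edge between the middle two (F_4). A semisimple Lie algebra decomposes uniquely as the direct sum of simple ideals, one per connected component of its Dynkin diagram, so g ≅ B_5 ⊕ F_4 (dimension 55 + 52 = 107).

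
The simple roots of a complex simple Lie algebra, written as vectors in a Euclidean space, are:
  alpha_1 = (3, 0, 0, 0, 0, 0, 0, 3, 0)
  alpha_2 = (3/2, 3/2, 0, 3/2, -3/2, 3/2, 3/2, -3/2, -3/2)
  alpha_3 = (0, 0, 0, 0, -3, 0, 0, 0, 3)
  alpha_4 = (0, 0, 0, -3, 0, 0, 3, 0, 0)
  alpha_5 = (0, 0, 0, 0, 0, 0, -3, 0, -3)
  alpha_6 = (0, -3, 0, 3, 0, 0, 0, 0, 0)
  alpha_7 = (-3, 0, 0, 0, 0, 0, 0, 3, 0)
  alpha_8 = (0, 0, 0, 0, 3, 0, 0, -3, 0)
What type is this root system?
E_8

Compute the Cartan integers a_ij = 2(alpha_i, alpha_j)/(alpha_j, alpha_j); the resulting 8x8 Cartan matrix is
[[2, 0, 0, 0, 0, 0, 0, -1], [0, 2, 0, 0, 0, 0, -1, 0], [0, 0, 2, 0, -1, 0, 0, -1], [0, 0, 0, 2, -1, -1, 0, 0], [0, 0, -1, -1, 2, 0, 0, 0], [0, 0, 0, -1, 0, 2, 0, 0], [0, -1, 0, 0, 0, 0, 2, -1], [-1, 0, -1, 0, 0, 0, -1, 2]].
All simple roots have the same length, so the diagram is simply laced. The associated Dynkin diagram is a chain of 7 nodes with one extra node attached to the third node from one end (E_8), so the type is E_8.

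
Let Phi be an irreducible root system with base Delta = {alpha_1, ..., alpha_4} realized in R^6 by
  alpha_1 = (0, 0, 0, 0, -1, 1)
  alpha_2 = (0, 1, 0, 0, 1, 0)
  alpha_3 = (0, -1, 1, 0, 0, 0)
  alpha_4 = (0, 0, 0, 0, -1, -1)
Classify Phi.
Compute the Cartan integers a_ij = 2(alpha_i, alpha_j)/(alpha_j, alpha_j); the resulting 4x4 Cartan matrix is
[[2, -1, 0, 0], [-1, 2, -1, -1], [0, -1, 2, 0], [0, -1, 0, 2]].
All simple roots have the same length, so the diagram is simply laced. The associated Dynkin diagram is a chain of 2 nodes with a fork of two nodes at one end (D_4), so the type is D_4 (the algebra so(8)).

D_4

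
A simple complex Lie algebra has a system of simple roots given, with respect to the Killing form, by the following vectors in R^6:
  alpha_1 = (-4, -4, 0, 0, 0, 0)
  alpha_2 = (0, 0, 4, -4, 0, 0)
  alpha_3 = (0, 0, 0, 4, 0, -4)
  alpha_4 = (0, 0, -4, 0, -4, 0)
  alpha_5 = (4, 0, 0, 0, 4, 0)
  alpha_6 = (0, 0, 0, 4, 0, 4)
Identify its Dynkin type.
Compute the Cartan integers a_ij = 2(alpha_i, alpha_j)/(alpha_j, alpha_j); the resulting 6x6 Cartan matrix is
[[2, 0, 0, 0, -1, 0], [0, 2, -1, -1, 0, -1], [0, -1, 2, 0, 0, 0], [0, -1, 0, 2, -1, 0], [-1, 0, 0, -1, 2, 0], [0, -1, 0, 0, 0, 2]].
All simple roots have the same length, so the diagram is simply laced. The associated Dynkin diagram is a chain of 4 nodes with a fork of two nodes at one end (D_6), so the type is D_6 (the algebra so(12)).

D6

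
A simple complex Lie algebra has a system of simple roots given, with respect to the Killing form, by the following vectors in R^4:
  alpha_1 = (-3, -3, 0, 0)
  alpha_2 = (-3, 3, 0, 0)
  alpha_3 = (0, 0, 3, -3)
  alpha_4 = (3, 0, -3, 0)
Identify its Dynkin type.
Compute the Cartan integers a_ij = 2(alpha_i, alpha_j)/(alpha_j, alpha_j); the resulting 4x4 Cartan matrix is
[[2, 0, 0, -1], [0, 2, 0, -1], [0, 0, 2, -1], [-1, -1, -1, 2]].
All simple roots have the same length, so the diagram is simply laced. The associated Dynkin diagram is a chain of 2 nodes with a fork of two nodes at one end (D_4), so the type is D_4 (the algebra so(8)).

D_4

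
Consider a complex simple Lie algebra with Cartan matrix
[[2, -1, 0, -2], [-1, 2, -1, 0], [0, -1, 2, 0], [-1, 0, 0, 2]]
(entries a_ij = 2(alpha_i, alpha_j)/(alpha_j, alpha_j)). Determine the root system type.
B4

The matrix has rank 4 with 2's on the diagonal. Reading the off-diagonal entries as Dynkin edges (a single edge where a_ij = a_ji = -1; a double or triple edge where a_ij * a_ji = 2 or 3), the diagram is a chain of 4 nodes with a double edge at one end; the terminal node there is the unique short simple root (B_4). One simple-root ordering that puts it in standard form is (alpha_3, alpha_2, alpha_1, alpha_4). So the algebra is type B_4, i.e. so(9).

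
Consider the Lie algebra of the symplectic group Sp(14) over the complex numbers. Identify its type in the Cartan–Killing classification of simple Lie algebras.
This is sp(14), which has dimension 14(14+1)/2 = 105 and rank 14/2 = 7. In the classification of classical Lie algebras, the symplectic algebra sp(2n) has type C_n; here n = 7, so the Dynkin diagram is a chain of 7 nodes with a double edge at one end; the terminal node there is the unique long simple root (C_7). Hence the type is C_7.

C_7 (sp(14))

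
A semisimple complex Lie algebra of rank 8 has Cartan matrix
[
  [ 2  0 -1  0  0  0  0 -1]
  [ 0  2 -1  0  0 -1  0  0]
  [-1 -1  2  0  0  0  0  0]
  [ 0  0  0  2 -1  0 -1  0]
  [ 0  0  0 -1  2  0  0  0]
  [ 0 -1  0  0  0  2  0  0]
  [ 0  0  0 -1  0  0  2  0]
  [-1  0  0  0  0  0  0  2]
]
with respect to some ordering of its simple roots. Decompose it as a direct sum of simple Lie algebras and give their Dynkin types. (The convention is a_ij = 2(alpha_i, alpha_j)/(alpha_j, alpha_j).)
A_3 (sl(4)) + A_5 (sl(6))

The diagram associated to this matrix has two connected components: the simple roots {alpha_4, alpha_5, alpha_7} form a chain of 3 nodes with single edges (A_3), and {alpha_1, alpha_2, alpha_3, alpha_6, alpha_8} form a chain of 5 nodes with single edges (A_5). A semisimple Lie algebra decomposes uniquely as the direct sum of simple ideals, one per connected component of its Dynkin diagram, so g ≅ A_3 ⊕ A_5 (dimension 15 + 35 = 50).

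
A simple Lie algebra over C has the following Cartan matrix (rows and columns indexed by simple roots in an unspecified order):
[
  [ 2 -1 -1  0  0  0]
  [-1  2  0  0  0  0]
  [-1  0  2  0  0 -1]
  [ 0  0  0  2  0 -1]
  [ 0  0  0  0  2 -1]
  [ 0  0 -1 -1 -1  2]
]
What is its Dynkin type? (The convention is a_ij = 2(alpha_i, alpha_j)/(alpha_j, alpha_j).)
The matrix has rank 6 with 2's on the diagonal. Reading the off-diagonal entries as Dynkin edges (a single edge where a_ij = a_ji = -1; a double or triple edge where a_ij * a_ji = 2 or 3), the diagram is a chain of 4 nodes with a fork of two nodes at one end (D_6). One simple-root ordering that puts it in standard form is (alpha_2, alpha_1, alpha_3, alpha_6, alpha_4, alpha_5). So the algebra is type D_6, i.e. so(12).

type D_6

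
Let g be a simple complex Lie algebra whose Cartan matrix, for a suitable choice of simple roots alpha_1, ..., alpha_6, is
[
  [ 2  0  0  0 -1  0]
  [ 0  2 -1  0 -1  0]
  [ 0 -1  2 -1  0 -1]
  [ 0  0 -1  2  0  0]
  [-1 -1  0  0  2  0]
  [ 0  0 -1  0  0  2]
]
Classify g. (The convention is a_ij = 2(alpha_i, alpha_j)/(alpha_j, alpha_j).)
D6

The matrix has rank 6 with 2's on the diagonal. Reading the off-diagonal entries as Dynkin edges (a single edge where a_ij = a_ji = -1; a double or triple edge where a_ij * a_ji = 2 or 3), the diagram is a chain of 4 nodes with a fork of two nodes at one end (D_6). One simple-root ordering that puts it in standard form is (alpha_1, alpha_5, alpha_2, alpha_3, alpha_6, alpha_4). So the algebra is type D_6, i.e. so(12).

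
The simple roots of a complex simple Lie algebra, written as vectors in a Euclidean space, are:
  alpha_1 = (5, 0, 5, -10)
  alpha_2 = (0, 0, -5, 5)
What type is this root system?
G_2

Compute the Cartan integers a_ij = 2(alpha_i, alpha_j)/(alpha_j, alpha_j); the resulting 2x2 Cartan matrix is
[[2, -3], [-1, 2]].
The roots have two lengths (squared-length ratio 3:1); the short ones are alpha_{2}. The associated Dynkin diagram is two nodes joined by a triple edge (G_2), so the type is G_2.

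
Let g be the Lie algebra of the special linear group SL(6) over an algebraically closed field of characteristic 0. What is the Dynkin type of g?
This is sl(6), which has dimension 6^2 - 1 = 35 and rank 6 - 1 = 5 (a Cartan subalgebra is the diagonal traceless matrices). In the classification of classical Lie algebras, the special linear algebra sl(n+1) has type A_n; here n = 5, so the Dynkin diagram is a chain of 5 nodes with single edges (A_5). Hence the type is A_5.

A5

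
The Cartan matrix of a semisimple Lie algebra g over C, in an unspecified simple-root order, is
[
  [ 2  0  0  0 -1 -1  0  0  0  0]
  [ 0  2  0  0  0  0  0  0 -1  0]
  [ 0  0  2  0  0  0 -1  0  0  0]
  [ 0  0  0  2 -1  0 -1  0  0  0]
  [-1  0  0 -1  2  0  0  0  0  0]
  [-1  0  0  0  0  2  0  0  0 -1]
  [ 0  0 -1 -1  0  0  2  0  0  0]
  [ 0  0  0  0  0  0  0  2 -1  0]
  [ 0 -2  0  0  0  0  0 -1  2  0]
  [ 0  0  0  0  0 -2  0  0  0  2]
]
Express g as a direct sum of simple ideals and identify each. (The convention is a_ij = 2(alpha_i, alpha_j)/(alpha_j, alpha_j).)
The diagram associated to this matrix has two connected components: the simple roots {alpha_2, alpha_8, alpha_9} form a chain of 3 nodes with a double edge at one end; the terminal node there is the unique short simple root (B_3), and {alpha_1, alpha_3, alpha_4, alpha_5, alpha_6, alpha_7, alpha_10} form a chain of 7 nodes with a double edge at one end; the terminal node there is the unique long simple root (C_7). A semisimple Lie algebra decomposes uniquely as the direct sum of simple ideals, one per connected component of its Dynkin diagram, so g ≅ B_3 ⊕ C_7 (dimension 21 + 105 = 126).

B_3 ⊕ C_7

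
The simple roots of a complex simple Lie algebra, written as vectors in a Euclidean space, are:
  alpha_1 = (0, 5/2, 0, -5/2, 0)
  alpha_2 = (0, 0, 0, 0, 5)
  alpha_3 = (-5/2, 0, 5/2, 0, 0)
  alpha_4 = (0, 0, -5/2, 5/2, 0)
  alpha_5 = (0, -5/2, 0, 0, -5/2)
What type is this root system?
C_5

Compute the Cartan integers a_ij = 2(alpha_i, alpha_j)/(alpha_j, alpha_j); the resulting 5x5 Cartan matrix is
[[2, 0, 0, -1, -1], [0, 2, 0, 0, -2], [0, 0, 2, -1, 0], [-1, 0, -1, 2, 0], [-1, -1, 0, 0, 2]].
The roots have two lengths (squared-length ratio 2:1); the short ones are alpha_{1,3,4,5}. The associated Dynkin diagram is a chain of 5 nodes with a double edge at one end; the terminal node there is the unique long simple root (C_5), so the type is C_5 (the algebra sp(10)).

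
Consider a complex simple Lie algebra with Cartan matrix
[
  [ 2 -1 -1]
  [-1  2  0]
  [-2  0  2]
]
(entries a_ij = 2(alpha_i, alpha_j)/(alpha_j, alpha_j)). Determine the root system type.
The matrix has rank 3 with 2's on the diagonal. Reading the off-diagonal entries as Dynkin edges (a single edge where a_ij = a_ji = -1; a double or triple edge where a_ij * a_ji = 2 or 3), the diagram is a chain of 3 nodes with a double edge at one end; the terminal node there is the unique long simple root (C_3). One simple-root ordering that puts it in standard form is (alpha_2, alpha_1, alpha_3). So the algebra is type C_3, i.e. sp(6).

type C_3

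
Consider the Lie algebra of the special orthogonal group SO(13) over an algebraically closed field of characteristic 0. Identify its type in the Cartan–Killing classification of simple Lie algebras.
type B_6

This is so(13) with 13 odd, which has dimension 13(13-1)/2 = 78 and rank (13-1)/2 = 6. In the classification of classical Lie algebras, the orthogonal algebra so(2n+1) in an odd number of variables has type B_n; here n = 6, so the Dynkin diagram is a chain of 6 nodes with a double edge at one end; the terminal node there is the unique short simple root (B_6). Hence the type is B_6.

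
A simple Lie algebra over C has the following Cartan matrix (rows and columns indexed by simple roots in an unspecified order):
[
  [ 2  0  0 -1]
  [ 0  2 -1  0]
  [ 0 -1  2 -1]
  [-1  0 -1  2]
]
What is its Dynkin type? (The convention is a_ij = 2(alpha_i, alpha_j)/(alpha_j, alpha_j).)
A_4

The matrix has rank 4 with 2's on the diagonal. Reading the off-diagonal entries as Dynkin edges (a single edge where a_ij = a_ji = -1; a double or triple edge where a_ij * a_ji = 2 or 3), the diagram is a chain of 4 nodes with single edges (A_4). One simple-root ordering that puts it in standard form is (alpha_2, alpha_3, alpha_4, alpha_1). So the algebra is type A_4, i.e. sl(5).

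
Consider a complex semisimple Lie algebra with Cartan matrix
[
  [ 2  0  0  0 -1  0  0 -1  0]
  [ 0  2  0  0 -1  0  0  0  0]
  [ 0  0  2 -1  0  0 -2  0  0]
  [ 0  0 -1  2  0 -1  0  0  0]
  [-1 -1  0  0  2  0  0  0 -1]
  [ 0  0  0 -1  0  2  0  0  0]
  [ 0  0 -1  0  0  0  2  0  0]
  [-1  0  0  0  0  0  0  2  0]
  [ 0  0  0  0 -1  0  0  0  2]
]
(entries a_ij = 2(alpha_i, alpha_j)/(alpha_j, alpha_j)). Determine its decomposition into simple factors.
The diagram associated to this matrix has two connected components: the simple roots {alpha_3, alpha_4, alpha_6, alpha_7} form a chain of 4 nodes with a double edge at one end; the terminal node there is the unique short simple root (B_4), and {alpha_1, alpha_2, alpha_5, alpha_8, alpha_9} form a chain of 3 nodes with a fork of two nodes at one end (D_5). A semisimple Lie algebra decomposes uniquely as the direct sum of simple ideals, one per connected component of its Dynkin diagram, so g ≅ B_4 ⊕ D_5 (dimension 36 + 45 = 81).

B_4 (so(9)) ⊕ D_5 (so(10))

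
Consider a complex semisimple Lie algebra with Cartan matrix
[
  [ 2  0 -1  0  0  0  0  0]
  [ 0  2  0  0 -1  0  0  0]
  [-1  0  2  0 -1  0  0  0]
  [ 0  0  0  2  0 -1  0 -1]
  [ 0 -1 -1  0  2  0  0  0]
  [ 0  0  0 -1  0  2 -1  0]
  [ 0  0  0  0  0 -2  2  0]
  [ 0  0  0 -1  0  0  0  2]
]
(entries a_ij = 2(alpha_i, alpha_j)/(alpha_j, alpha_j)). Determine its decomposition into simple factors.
The diagram associated to this matrix has two connected components: the simple roots {alpha_1, alpha_2, alpha_3, alpha_5} form a chain of 4 nodes with single edges (A_4), and {alpha_4, alpha_6, alpha_7, alpha_8} form a chain of 4 nodes with a double edge at one end; the terminal node there is the unique long simple root (C_4). A semisimple Lie algebra decomposes uniquely as the direct sum of simple ideals, one per connected component of its Dynkin diagram, so g ≅ A_4 ⊕ C_4 (dimension 24 + 36 = 60).

A_4 + C_4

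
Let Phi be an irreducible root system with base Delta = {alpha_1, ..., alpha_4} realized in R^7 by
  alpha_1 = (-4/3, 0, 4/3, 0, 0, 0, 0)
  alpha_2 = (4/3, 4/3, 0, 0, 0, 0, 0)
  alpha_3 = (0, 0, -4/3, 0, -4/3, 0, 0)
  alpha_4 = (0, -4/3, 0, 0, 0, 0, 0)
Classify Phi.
Compute the Cartan integers a_ij = 2(alpha_i, alpha_j)/(alpha_j, alpha_j); the resulting 4x4 Cartan matrix is
[[2, -1, -1, 0], [-1, 2, 0, -2], [-1, 0, 2, 0], [0, -1, 0, 2]].
The roots have two lengths (squared-length ratio 2:1); the short ones are alpha_{4}. The associated Dynkin diagram is a chain of 4 nodes with a double edge at one end; the terminal node there is the unique short simple root (B_4), so the type is B_4 (the algebra so(9)).

B_4 (so(9))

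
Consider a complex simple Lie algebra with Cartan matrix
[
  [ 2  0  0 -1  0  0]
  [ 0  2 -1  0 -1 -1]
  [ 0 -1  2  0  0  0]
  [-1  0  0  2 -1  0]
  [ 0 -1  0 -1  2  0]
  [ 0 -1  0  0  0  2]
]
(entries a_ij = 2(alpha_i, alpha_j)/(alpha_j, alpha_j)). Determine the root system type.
type D_6

The matrix has rank 6 with 2's on the diagonal. Reading the off-diagonal entries as Dynkin edges (a single edge where a_ij = a_ji = -1; a double or triple edge where a_ij * a_ji = 2 or 3), the diagram is a chain of 4 nodes with a fork of two nodes at one end (D_6). One simple-root ordering that puts it in standard form is (alpha_1, alpha_4, alpha_5, alpha_2, alpha_6, alpha_3). So the algebra is type D_6, i.e. so(12).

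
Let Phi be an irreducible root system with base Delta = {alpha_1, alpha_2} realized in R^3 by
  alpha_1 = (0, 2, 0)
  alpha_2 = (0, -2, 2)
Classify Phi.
Compute the Cartan integers a_ij = 2(alpha_i, alpha_j)/(alpha_j, alpha_j); the resulting 2x2 Cartan matrix is
[[2, -1], [-2, 2]].
The roots have two lengths (squared-length ratio 2:1); the short ones are alpha_{1}. The associated Dynkin diagram is a chain of 2 nodes with a double edge at one end; the terminal node there is the unique short simple root (B_2), so the type is B_2 (the algebra so(5)).

B_2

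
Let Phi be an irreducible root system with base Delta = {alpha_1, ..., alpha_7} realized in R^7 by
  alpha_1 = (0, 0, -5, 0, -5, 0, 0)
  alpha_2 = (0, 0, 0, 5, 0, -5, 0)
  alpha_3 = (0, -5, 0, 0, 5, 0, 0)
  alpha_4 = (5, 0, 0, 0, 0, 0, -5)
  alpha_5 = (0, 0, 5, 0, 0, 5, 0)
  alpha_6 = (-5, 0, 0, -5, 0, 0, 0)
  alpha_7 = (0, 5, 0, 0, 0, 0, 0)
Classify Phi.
Compute the Cartan integers a_ij = 2(alpha_i, alpha_j)/(alpha_j, alpha_j); the resulting 7x7 Cartan matrix is
[[2, 0, -1, 0, -1, 0, 0], [0, 2, 0, 0, -1, -1, 0], [-1, 0, 2, 0, 0, 0, -2], [0, 0, 0, 2, 0, -1, 0], [-1, -1, 0, 0, 2, 0, 0], [0, -1, 0, -1, 0, 2, 0], [0, 0, -1, 0, 0, 0, 2]].
The roots have two lengths (squared-length ratio 2:1); the short ones are alpha_{7}. The associated Dynkin diagram is a chain of 7 nodes with a double edge at one end; the terminal node there is the unique short simple root (B_7), so the type is B_7 (the algebra so(15)).

B_7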